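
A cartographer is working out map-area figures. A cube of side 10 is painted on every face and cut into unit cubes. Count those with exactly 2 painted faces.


Large cube: 10 x 10 x 10, cut into unit cubes.
n = 10, so n - 2 = 8
Cubes with 2 painted faces lie along the edges, excluding corners.
A cube has 12 edges; each contributes (n - 2) = 8 such cubes.
Count = 12 * 8 = 96
96 unit cubes


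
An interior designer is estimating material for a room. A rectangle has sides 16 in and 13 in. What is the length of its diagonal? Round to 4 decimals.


Shape: rectangle (diagonal via Pythagoras)
Sides: 16 in and 13 in
Formula: d = sqrt(l^2 + w^2)
l^2 = 256, w^2 = 169
l^2 + w^2 = 425
d = sqrt(425)
d = 20.6155
20.6155 in


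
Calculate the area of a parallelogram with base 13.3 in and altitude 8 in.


Shape: parallelogram
Base b = 13.3 in, Height h = 8 in
Formula: A = b * h
A = 13.3 * 8
A = 106.4
106.4 in^2


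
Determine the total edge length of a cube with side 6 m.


Shape: cube
Side s = 6 m
A cube has 12 edges, all equal.
Formula: total edge length = 12 * s
Total = 12 * 6
Total = 72
72 m


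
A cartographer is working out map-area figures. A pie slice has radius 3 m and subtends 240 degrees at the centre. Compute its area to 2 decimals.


Shape: circular sector
Radius r = 3 m, Angle = 240 degrees
Formula: A = (angle/360) * pi * r^2
r^2 = 9
Fraction of circle = 240/360
A = (240/360) * pi * 9
A = 6 * pi
A = 18.85
18.85 m^2


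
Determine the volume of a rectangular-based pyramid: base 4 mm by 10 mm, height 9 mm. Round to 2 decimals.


Shape: rectangular pyramid
Base: 4 mm x 10 mm, Height h = 9 mm
Formula: V = (1/3) * base_area * h
base_area = 4 * 10 = 40
base_area * h = 40 * 9 = 360
V = 360 / 3
V = 120
120 mm^3


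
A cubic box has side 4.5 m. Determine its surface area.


Shape: cube
Side s = 4.5 m
A cube has 6 square faces.
Formula: SA = 6 * s^2
s^2 = 20.25
SA = 6 * 20.25
SA = 121.5
121.5 m^2


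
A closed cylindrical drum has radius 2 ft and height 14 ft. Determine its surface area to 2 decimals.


Shape: closed cylinder
Radius r = 2 ft, Height h = 14 ft
Formula: SA = 2*pi*r^2 + 2*pi*r*h = 2*pi*r*(r + h)
r + h = 16
2 * r * (r + h) = 2 * 2 * 16 = 64
SA = 64 * pi
SA = 201.06
201.06 ft^2


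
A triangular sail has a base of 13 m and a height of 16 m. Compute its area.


Shape: triangle
Base b = 13 m, Height h = 16 m
Formula: A = (1/2) * b * h
A = 0.5 * 13 * 16
A = 0.5 * 208
A = 104
104 m^2


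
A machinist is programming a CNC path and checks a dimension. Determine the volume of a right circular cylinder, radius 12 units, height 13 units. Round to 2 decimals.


Shape: cylinder
Radius r = 12 units, Height h = 13 units
Formula: V = pi * r^2 * h
r^2 = 144
V = pi * 144 * 13
V = 1872 * pi
V = 5881.06
5881.06 units^3


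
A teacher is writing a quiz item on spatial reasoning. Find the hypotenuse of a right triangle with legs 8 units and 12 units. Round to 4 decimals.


Shape: right triangle
Legs a = 8 units, b = 12 units
Formula: c = sqrt(a^2 + b^2)
a^2 = 64, b^2 = 144
a^2 + b^2 = 208
c = sqrt(208)
c = 14.4222
14.4222 units


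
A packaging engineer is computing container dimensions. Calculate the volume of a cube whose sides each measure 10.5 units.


Shape: cube
Side s = 10.5 units
Formula: V = s^3
V = 10.5 * 10.5 * 10.5
V = 110.25 * 10.5
V = 1157.625
1157.625 units^3


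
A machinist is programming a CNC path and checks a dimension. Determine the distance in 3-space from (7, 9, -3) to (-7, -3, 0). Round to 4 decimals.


3D distance between two points
P1 = (7, 9, -3), P2 = (-7, -3, 0)
Formula: d = sqrt((x2-x1)^2 + (y2-y1)^2 + (z2-z1)^2)
dx = -7 - 7 = -14
dy = -3 - 9 = -12
dz = 0 - -3 = 3
dx^2 + dy^2 + dz^2 = 196 + 144 + 9 = 349
d = sqrt(349)
d = 18.6815
18.6815 units


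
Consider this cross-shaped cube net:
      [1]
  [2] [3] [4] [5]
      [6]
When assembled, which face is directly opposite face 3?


Net: cross layout. Take square 3 as the base (bottom).
Fold the four squares in the horizontal row up around 3: 2 -> left, 4 -> right, 5 wraps to the top.
Fold 1 and 6 up from 3: 1 -> back, 6 -> front.
Opposite pairs are therefore: (1, 6), (2, 4), (3, 5).
Face 3 is opposite face 5.
face 5


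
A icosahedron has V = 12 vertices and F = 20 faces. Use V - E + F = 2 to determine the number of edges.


Polyhedron: icosahedron
Euler's formula for convex polyhedra: V - E + F = 2
Given: V = 12 vertices and F = 20 faces
Solve for E:
E = V + F - 2 = 12 + 20 - 2 = 30
30 edges


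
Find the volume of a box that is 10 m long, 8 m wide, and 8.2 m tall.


Shape: rectangular prism
l = 10 m, w = 8 m, h = 8.2 m
Formula: V = l * w * h
V = 10 * 8 * 8.2
V = 80 * 8.2
V = 656
656 m^3


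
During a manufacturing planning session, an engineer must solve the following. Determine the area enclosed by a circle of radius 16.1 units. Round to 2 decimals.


Shape: circle
Radius r = 16.1 units
Formula: A = pi * r^2
r^2 = 16.1^2 = 259.21
A = pi * 259.21
A = 814.33
814.33 units^2


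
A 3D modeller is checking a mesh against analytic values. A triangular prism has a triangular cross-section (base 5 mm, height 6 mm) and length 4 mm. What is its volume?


Shape: triangular prism
Triangle base = 5 mm, triangle height = 6 mm, prism length L = 4 mm
Formula: V = (1/2 * b * h_tri) * L
Cross-section area = 0.5 * 5 * 6 = 15
V = 15 * 4
V = 60
60 mm^3


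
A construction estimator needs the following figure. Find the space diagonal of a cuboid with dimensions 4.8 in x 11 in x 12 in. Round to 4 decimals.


Shape: rectangular box (space diagonal)
l = 4.8 in, w = 11 in, h = 12 in
Visualize: the diagonal of the base, then a right triangle with that diagonal and the height.
Formula: d = sqrt(l^2 + w^2 + h^2)
l^2 + w^2 + h^2 = 23.04 + 121 + 144 = 288.04
d = sqrt(288.04)
d = 16.9717
16.9717 in


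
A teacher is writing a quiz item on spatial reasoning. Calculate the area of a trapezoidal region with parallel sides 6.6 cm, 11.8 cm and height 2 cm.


Shape: trapezoid
Parallel sides a = 6.6 cm, b = 11.8 cm; Height h = 2 cm
Formula: A = (a + b) * h / 2
a + b = 6.6 + 11.8 = 18.4
A = 18.4 * 2 / 2
A = 36.8 / 2
A = 18.4
18.4 cm^2


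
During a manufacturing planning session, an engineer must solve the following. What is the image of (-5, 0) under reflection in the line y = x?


Transformation: reflection
Original point: (-5, 0)
Rule for reflection over y = x: (x, y) -> (y, x)
Apply: (-5, 0) -> (0, -5)
(0, -5)


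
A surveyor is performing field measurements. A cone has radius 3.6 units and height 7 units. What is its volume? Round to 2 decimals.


Shape: cone
Radius r = 3.6 units, Height h = 7 units
Formula: V = (1/3) * pi * r^2 * h
r^2 = 12.96
pi * r^2 * h = pi * 12.96 * 7 = 90.72 * pi
V = 90.72 * pi / 3
V = 95
95 units^3


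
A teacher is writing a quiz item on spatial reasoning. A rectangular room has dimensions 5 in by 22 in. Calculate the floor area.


Shape: rectangle
Length l = 5 in, Width w = 22 in
Formula: A = l * w
A = 5 * 22
A = 110
110 in^2


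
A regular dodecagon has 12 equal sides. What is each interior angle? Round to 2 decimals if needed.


Shape: regular dodecagon (12 sides)
Formula: interior angle = (n - 2) * 180 / n
(n - 2) = 10
(n - 2) * 180 = 1800
angle = 1800 / 12
angle = 150
150 degrees


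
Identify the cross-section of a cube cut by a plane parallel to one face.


Solid: cube
Cutting plane: parallel to one face
Visualize the intersection of the plane with the solid's surface.
The boundary of the cut region is a square.
square


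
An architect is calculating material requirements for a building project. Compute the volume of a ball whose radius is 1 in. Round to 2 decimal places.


Shape: sphere
Radius r = 1 in
Formula: V = (4/3) * pi * r^3
r^3 = 1
(4/3) * 1 = 1.333333
V = 1.333333 * pi
V = 4.19
4.19 in^3


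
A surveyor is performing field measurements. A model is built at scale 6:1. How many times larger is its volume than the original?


Linear scale factor k = 6
Rule: under a linear scaling by k, volumes scale by k^3.
k^3 = 6 * 6 * 6
k^3 = 36 * 6
k^3 = 216
Volume scales by a factor of 216.
216 (dimensionless)


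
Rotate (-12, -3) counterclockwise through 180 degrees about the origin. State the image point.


Transformation: rotation about the origin
Original point: (-12, -3)
Rule for 180 deg: (x, y) -> (-x, -y)
Apply: (-12, -3) -> (12, 3)
(12, 3)


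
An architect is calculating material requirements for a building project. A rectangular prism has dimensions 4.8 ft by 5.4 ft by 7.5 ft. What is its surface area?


Shape: rectangular prism
l = 4.8 ft, w = 5.4 ft, h = 7.5 ft
Formula: SA = 2(lw + lh + wh)
lw = 25.92, lh = 36, wh = 40.5
lw + lh + wh = 102.42
SA = 2 * 102.42
SA = 204.84
204.84 ft^2


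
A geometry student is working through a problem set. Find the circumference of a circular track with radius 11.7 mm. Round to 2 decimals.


Shape: circle
Radius r = 11.7 mm
Formula: C = 2 * pi * r
C = 2 * pi * 11.7
C = 23.4 * pi
C = 73.51
73.51 mm


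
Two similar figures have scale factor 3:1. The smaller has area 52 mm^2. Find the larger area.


Linear scale factor k = 3
Original area = 52 mm^2
Rule: under a linear scaling by k, areas scale by k^2.
k^2 = 3^2 = 9
New area = 52 * 9
New area = 468
468 mm^2


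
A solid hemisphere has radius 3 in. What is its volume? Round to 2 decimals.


Shape: hemisphere (half of a sphere)
Radius r = 3 in
Formula: V = (1/2) * (4/3) * pi * r^3 = (2/3) * pi * r^3
r^3 = 27
(2/3) * 27 = 18
V = 18 * pi
V = 56.55
56.55 in^3


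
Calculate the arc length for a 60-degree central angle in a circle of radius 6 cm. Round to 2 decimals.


Shape: circular arc
Radius r = 6 cm, Angle = 60 degrees
Formula: L = (angle/360) * 2 * pi * r
2 * pi * r = 12 * pi
L = (60/360) * 12 * pi
L = 2 * pi
L = 6.28
6.28 cm


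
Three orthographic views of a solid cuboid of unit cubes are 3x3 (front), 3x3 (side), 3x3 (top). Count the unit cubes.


Orthographic views of a solid rectangular block:
Front view 3 x 3 -> length = 3, height = 3
Side view 3 x 3 -> width = 3, height = 3 (consistent)
Top view 3 x 3 -> confirms length = 3, width = 3
The block is 3 x 3 x 3.
Total unit cubes = 3 * 3 * 3 = 27
27 unit cubes


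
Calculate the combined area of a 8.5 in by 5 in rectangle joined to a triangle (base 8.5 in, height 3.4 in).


Composite shape: rectangle + triangle
Rectangle area = 8.5 * 5 = 42.5
Triangle area = 0.5 * 8.5 * 3.4 = 14.45
Total = 42.5 + 14.45
Total = 56.95
56.95 in^2


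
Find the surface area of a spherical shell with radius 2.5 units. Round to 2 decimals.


Shape: sphere
Radius r = 2.5 units
Formula: SA = 4 * pi * r^2
r^2 = 6.25
SA = 4 * pi * 6.25
SA = 25 * pi
SA = 78.54
78.54 units^2


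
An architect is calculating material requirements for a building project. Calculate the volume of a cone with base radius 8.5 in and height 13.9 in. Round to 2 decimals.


Shape: cone
Radius r = 8.5 in, Height h = 13.9 in
Formula: V = (1/3) * pi * r^2 * h
r^2 = 72.25
pi * r^2 * h = pi * 72.25 * 13.9 = 1004.275 * pi
V = 1004.275 * pi / 3
V = 1051.67
1051.67 in^3


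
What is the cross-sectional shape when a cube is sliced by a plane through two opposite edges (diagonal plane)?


Solid: cube
Cutting plane: through two opposite edges (diagonal plane)
Visualize the intersection of the plane with the solid's surface.
The boundary of the cut region is a rectangle.
rectangle


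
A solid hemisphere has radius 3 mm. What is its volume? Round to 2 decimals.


Shape: hemisphere (half of a sphere)
Radius r = 3 mm
Formula: V = (1/2) * (4/3) * pi * r^3 = (2/3) * pi * r^3
r^3 = 27
(2/3) * 27 = 18
V = 18 * pi
V = 56.55
56.55 mm^3


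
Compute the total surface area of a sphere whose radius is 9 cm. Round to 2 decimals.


Shape: sphere
Radius r = 9 cm
Formula: SA = 4 * pi * r^2
r^2 = 81
SA = 4 * pi * 81
SA = 324 * pi
SA = 1017.88
1017.88 cm^2


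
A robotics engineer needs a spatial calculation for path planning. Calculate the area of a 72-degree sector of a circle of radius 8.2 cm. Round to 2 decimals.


Shape: circular sector
Radius r = 8.2 cm, Angle = 72 degrees
Formula: A = (angle/360) * pi * r^2
r^2 = 67.24
Fraction of circle = 72/360
A = (72/360) * pi * 67.24
A = 13.448 * pi
A = 42.25
42.25 cm^2


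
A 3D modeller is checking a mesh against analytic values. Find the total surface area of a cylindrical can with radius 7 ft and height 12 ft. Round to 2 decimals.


Shape: closed cylinder
Radius r = 7 ft, Height h = 12 ft
Formula: SA = 2*pi*r^2 + 2*pi*r*h = 2*pi*r*(r + h)
r + h = 19
2 * r * (r + h) = 2 * 7 * 19 = 266
SA = 266 * pi
SA = 835.66
835.66 ft^2


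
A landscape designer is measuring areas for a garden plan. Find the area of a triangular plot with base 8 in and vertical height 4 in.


Shape: triangle
Base b = 8 in, Height h = 4 in
Formula: A = (1/2) * b * h
A = 0.5 * 8 * 4
A = 0.5 * 32
A = 16
16 in^2


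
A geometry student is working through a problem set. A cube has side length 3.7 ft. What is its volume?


Shape: cube
Side s = 3.7 ft
Formula: V = s^3
V = 3.7 * 3.7 * 3.7
V = 13.69 * 3.7
V = 50.653
50.653 ft^3


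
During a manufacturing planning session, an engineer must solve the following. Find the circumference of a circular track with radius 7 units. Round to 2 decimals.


Shape: circle
Radius r = 7 units
Formula: C = 2 * pi * r
C = 2 * pi * 7
C = 14 * pi
C = 43.98
43.98 units


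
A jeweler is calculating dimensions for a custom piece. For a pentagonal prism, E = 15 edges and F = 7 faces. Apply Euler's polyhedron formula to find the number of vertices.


Polyhedron: pentagonal prism
Euler's formula for convex polyhedra: V - E + F = 2
Given: E = 15 edges and F = 7 faces
Solve for V:
V = 2 + E - F = 2 + 15 - 7 = 10
10 vertices


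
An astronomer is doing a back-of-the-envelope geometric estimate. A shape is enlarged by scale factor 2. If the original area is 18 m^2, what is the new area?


Linear scale factor k = 2
Original area = 18 m^2
Rule: under a linear scaling by k, areas scale by k^2.
k^2 = 2^2 = 4
New area = 18 * 4
New area = 72
72 m^2


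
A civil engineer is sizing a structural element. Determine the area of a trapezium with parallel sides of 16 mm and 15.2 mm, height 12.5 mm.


Shape: trapezoid
Parallel sides a = 16 mm, b = 15.2 mm; Height h = 12.5 mm
Formula: A = (a + b) * h / 2
a + b = 16 + 15.2 = 31.2
A = 31.2 * 12.5 / 2
A = 390 / 2
A = 195
195 mm^2


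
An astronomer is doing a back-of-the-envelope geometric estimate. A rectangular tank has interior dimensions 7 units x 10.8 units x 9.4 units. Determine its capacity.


Shape: rectangular prism
l = 7 units, w = 10.8 units, h = 9.4 units
Formula: V = l * w * h
V = 7 * 10.8 * 9.4
V = 75.6 * 9.4
V = 710.64
710.64 units^3


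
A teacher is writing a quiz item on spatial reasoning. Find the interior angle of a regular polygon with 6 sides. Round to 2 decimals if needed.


Shape: regular hexagon (6 sides)
Formula: interior angle = (n - 2) * 180 / n
(n - 2) = 4
(n - 2) * 180 = 720
angle = 720 / 6
angle = 120
120 degrees


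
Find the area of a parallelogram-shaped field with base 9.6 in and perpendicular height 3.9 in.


Shape: parallelogram
Base b = 9.6 in, Height h = 3.9 in
Formula: A = b * h
A = 9.6 * 3.9
A = 37.44
37.44 in^2


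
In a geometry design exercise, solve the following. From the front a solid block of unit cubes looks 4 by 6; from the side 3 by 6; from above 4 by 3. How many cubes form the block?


Orthographic views of a solid rectangular block:
Front view 4 x 6 -> length = 4, height = 6
Side view 3 x 6 -> width = 3, height = 6 (consistent)
Top view 4 x 3 -> confirms length = 4, width = 3
The block is 4 x 3 x 6.
Total unit cubes = 4 * 3 * 6 = 72
72 unit cubes


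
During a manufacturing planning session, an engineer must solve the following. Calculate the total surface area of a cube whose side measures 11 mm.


Shape: cube
Side s = 11 mm
A cube has 6 square faces.
Formula: SA = 6 * s^2
s^2 = 121
SA = 6 * 121
SA = 726
726 mm^2


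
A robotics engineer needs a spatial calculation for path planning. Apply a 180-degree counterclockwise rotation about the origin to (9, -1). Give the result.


Transformation: rotation about the origin
Original point: (9, -1)
Rule for 180 deg: (x, y) -> (-x, -y)
Apply: (9, -1) -> (-9, 1)
(-9, 1)


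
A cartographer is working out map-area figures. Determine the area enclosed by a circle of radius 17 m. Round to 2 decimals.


Shape: circle
Radius r = 17 m
Formula: A = pi * r^2
r^2 = 17^2 = 289
A = pi * 289
A = 907.92
907.92 m^2


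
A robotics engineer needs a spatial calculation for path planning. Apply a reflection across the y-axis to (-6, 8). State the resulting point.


Transformation: reflection
Original point: (-6, 8)
Rule for reflection over the y-axis: (x, y) -> (-x, y)
Apply: (-6, 8) -> (6, 8)
(6, 8)


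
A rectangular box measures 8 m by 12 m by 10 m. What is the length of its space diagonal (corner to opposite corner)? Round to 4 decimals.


Shape: rectangular box (space diagonal)
l = 8 m, w = 12 m, h = 10 m
Visualize: the diagonal of the base, then a right triangle with that diagonal and the height.
Formula: d = sqrt(l^2 + w^2 + h^2)
l^2 + w^2 + h^2 = 64 + 144 + 100 = 308
d = sqrt(308)
d = 17.5499
17.5499 m


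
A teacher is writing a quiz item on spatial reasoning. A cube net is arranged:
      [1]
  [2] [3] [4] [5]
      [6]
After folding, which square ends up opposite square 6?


Net: cross layout. Take square 3 as the base (bottom).
Fold the four squares in the horizontal row up around 3: 2 -> left, 4 -> right, 5 wraps to the top.
Fold 1 and 6 up from 3: 1 -> back, 6 -> front.
Opposite pairs are therefore: (1, 6), (2, 4), (3, 5).
Face 6 is opposite face 1.
face 1


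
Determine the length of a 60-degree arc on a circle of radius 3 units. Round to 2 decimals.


Shape: circular arc
Radius r = 3 units, Angle = 60 degrees
Formula: L = (angle/360) * 2 * pi * r
2 * pi * r = 6 * pi
L = (60/360) * 6 * pi
L = 1 * pi
L = 3.14
3.14 units


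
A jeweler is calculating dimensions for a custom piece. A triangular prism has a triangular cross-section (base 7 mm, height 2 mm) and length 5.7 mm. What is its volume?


Shape: triangular prism
Triangle base = 7 mm, triangle height = 2 mm, prism length L = 5.7 mm
Formula: V = (1/2 * b * h_tri) * L
Cross-section area = 0.5 * 7 * 2 = 7
V = 7 * 5.7
V = 39.9
39.9 mm^3


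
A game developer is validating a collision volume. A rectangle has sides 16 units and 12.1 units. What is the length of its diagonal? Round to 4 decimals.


Shape: rectangle (diagonal via Pythagoras)
Sides: 16 units and 12.1 units
Formula: d = sqrt(l^2 + w^2)
l^2 = 256, w^2 = 146.41
l^2 + w^2 = 402.41
d = sqrt(402.41)
d = 20.0602
20.0602 units


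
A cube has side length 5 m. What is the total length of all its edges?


Shape: cube
Side s = 5 m
A cube has 12 edges, all equal.
Formula: total edge length = 12 * s
Total = 12 * 5
Total = 60
60 m


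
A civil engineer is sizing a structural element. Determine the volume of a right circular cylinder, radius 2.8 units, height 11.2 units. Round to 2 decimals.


Shape: cylinder
Radius r = 2.8 units, Height h = 11.2 units
Formula: V = pi * r^2 * h
r^2 = 7.84
V = pi * 7.84 * 11.2
V = 87.808 * pi
V = 275.86
275.86 units^3


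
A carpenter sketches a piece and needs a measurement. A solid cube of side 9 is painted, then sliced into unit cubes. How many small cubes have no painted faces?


Large cube: 9 x 9 x 9, cut into unit cubes.
n = 9, so n - 2 = 7
Unpainted cubes form the interior (n - 2)^3 block.
(n - 2)^3 = 7^3 = 343
343 unit cubes


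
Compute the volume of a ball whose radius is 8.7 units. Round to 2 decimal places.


Shape: sphere
Radius r = 8.7 units
Formula: V = (4/3) * pi * r^3
r^3 = 658.503
(4/3) * 658.503 = 878.004
V = 878.004 * pi
V = 2758.33
2758.33 units^3


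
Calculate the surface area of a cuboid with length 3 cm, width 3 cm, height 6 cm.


Shape: rectangular prism
l = 3 cm, w = 3 cm, h = 6 cm
Formula: SA = 2(lw + lh + wh)
lw = 9, lh = 18, wh = 18
lw + lh + wh = 45
SA = 2 * 45
SA = 90
90 cm^2


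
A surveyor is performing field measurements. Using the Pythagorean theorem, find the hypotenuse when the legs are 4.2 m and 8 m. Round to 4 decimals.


Shape: right triangle
Legs a = 4.2 m, b = 8 m
Formula: c = sqrt(a^2 + b^2)
a^2 = 17.64, b^2 = 64
a^2 + b^2 = 81.64
c = sqrt(81.64)
c = 9.0355
9.0355 m


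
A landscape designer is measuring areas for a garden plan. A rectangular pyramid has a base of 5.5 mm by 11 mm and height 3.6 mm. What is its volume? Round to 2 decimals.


Shape: rectangular pyramid
Base: 5.5 mm x 11 mm, Height h = 3.6 mm
Formula: V = (1/3) * base_area * h
base_area = 5.5 * 11 = 60.5
base_area * h = 60.5 * 3.6 = 217.8
V = 217.8 / 3
V = 72.6
72.6 mm^3


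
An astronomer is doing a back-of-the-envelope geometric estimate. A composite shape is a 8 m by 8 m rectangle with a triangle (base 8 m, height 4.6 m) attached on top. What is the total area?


Composite shape: rectangle + triangle
Rectangle area = 8 * 8 = 64
Triangle area = 0.5 * 8 * 4.6 = 18.4
Total = 64 + 18.4
Total = 82.4
82.4 m^2


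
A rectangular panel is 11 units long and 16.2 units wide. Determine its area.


Shape: rectangle
Length l = 11 units, Width w = 16.2 units
Formula: A = l * w
A = 11 * 16.2
A = 178.2
178.2 units^2


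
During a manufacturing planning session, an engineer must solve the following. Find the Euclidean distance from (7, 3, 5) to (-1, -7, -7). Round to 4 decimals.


3D distance between two points
P1 = (7, 3, 5), P2 = (-1, -7, -7)
Formula: d = sqrt((x2-x1)^2 + (y2-y1)^2 + (z2-z1)^2)
dx = -1 - 7 = -8
dy = -7 - 3 = -10
dz = -7 - 5 = -12
dx^2 + dy^2 + dz^2 = 64 + 100 + 144 = 308
d = sqrt(308)
d = 17.5499
17.5499 units


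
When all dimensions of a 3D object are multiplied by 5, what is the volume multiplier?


Linear scale factor k = 5
Rule: under a linear scaling by k, volumes scale by k^3.
k^3 = 5 * 5 * 5
k^3 = 25 * 5
k^3 = 125
Volume scales by a factor of 125.
125 (dimensionless)


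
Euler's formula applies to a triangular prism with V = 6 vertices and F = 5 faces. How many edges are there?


Polyhedron: triangular prism
Euler's formula for convex polyhedra: V - E + F = 2
Given: V = 6 vertices and F = 5 faces
Solve for E:
E = V + F - 2 = 6 + 5 - 2 = 9
9 edges


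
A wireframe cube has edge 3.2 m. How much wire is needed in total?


Shape: cube
Side s = 3.2 m
A cube has 12 edges, all equal.
Formula: total edge length = 12 * s
Total = 12 * 3.2
Total = 38.4
38.4 m


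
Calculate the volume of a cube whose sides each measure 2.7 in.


Shape: cube
Side s = 2.7 in
Formula: V = s^3
V = 2.7 * 2.7 * 2.7
V = 7.29 * 2.7
V = 19.683
19.683 in^3


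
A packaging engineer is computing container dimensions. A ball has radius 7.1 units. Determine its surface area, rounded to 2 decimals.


Shape: sphere
Radius r = 7.1 units
Formula: SA = 4 * pi * r^2
r^2 = 50.41
SA = 4 * pi * 50.41
SA = 201.64 * pi
SA = 633.47
633.47 units^2


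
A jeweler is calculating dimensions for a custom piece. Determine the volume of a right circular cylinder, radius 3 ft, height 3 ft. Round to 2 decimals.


Shape: cylinder
Radius r = 3 ft, Height h = 3 ft
Formula: V = pi * r^2 * h
r^2 = 9
V = pi * 9 * 3
V = 27 * pi
V = 84.82
84.82 ft^3


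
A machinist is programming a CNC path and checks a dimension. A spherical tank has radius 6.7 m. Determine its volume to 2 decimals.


Shape: sphere
Radius r = 6.7 m
Formula: V = (4/3) * pi * r^3
r^3 = 300.763
(4/3) * 300.763 = 401.017333
V = 401.017333 * pi
V = 1259.83
1259.83 m^3


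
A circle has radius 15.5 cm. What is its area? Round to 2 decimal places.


Shape: circle
Radius r = 15.5 cm
Formula: A = pi * r^2
r^2 = 15.5^2 = 240.25
A = pi * 240.25
A = 754.77
754.77 cm^2


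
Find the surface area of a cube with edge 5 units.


Shape: cube
Side s = 5 units
A cube has 6 square faces.
Formula: SA = 6 * s^2
s^2 = 25
SA = 6 * 25
SA = 150
150 units^2


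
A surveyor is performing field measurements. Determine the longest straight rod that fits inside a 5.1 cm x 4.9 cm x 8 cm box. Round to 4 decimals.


Shape: rectangular box (space diagonal)
l = 5.1 cm, w = 4.9 cm, h = 8 cm
Visualize: the diagonal of the base, then a right triangle with that diagonal and the height.
Formula: d = sqrt(l^2 + w^2 + h^2)
l^2 + w^2 + h^2 = 26.01 + 24.01 + 64 = 114.02
d = sqrt(114.02)
d = 10.678
10.678 cm


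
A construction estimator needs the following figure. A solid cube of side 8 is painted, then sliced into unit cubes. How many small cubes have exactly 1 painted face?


Large cube: 8 x 8 x 8, cut into unit cubes.
n = 8, so n - 2 = 6
Cubes with 1 painted face lie in the interior of each face.
A cube has 6 faces; each contributes (n - 2)^2 = 36 such cubes.
Count = 6 * 36 = 216
216 unit cubes


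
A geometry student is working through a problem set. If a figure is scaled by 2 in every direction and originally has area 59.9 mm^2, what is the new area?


Linear scale factor k = 2
Original area = 59.9 mm^2
Rule: under a linear scaling by k, areas scale by k^2.
k^2 = 2^2 = 4
New area = 59.9 * 4
New area = 239.6
239.6 mm^2


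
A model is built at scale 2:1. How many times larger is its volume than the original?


Linear scale factor k = 2
Rule: under a linear scaling by k, volumes scale by k^3.
k^3 = 2 * 2 * 2
k^3 = 4 * 2
k^3 = 8
Volume scales by a factor of 8.
8 (dimensionless)


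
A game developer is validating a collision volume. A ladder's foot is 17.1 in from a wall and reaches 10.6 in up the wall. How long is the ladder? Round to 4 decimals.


Shape: right triangle
Legs a = 17.1 in, b = 10.6 in
Formula: c = sqrt(a^2 + b^2)
a^2 = 292.41, b^2 = 112.36
a^2 + b^2 = 404.77
c = sqrt(404.77)
c = 20.1189
20.1189 in


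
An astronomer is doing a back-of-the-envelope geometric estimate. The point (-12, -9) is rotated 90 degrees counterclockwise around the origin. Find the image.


Transformation: rotation about the origin
Original point: (-12, -9)
Rule for 90 deg counterclockwise: (x, y) -> (-y, x)
Apply: (-12, -9) -> (9, -12)
(9, -12)


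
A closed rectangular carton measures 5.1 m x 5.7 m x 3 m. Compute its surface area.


Shape: rectangular prism
l = 5.1 m, w = 5.7 m, h = 3 m
Formula: SA = 2(lw + lh + wh)
lw = 29.07, lh = 15.3, wh = 17.1
lw + lh + wh = 61.47
SA = 2 * 61.47
SA = 122.94
122.94 m^2


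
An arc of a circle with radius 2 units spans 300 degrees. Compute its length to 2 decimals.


Shape: circular arc
Radius r = 2 units, Angle = 300 degrees
Formula: L = (angle/360) * 2 * pi * r
2 * pi * r = 4 * pi
L = (300/360) * 4 * pi
L = 3.333333 * pi
L = 10.47
10.47 units


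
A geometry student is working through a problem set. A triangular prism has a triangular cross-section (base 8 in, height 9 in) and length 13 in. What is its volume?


Shape: triangular prism
Triangle base = 8 in, triangle height = 9 in, prism length L = 13 in
Formula: V = (1/2 * b * h_tri) * L
Cross-section area = 0.5 * 8 * 9 = 36
V = 36 * 13
V = 468
468 in^3


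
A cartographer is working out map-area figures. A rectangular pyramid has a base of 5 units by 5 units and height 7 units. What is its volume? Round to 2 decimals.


Shape: rectangular pyramid
Base: 5 units x 5 units, Height h = 7 units
Formula: V = (1/3) * base_area * h
base_area = 5 * 5 = 25
base_area * h = 25 * 7 = 175
V = 175 / 3
V = 58.33
58.33 units^3


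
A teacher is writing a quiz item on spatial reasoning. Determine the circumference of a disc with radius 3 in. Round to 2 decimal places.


Shape: circle
Radius r = 3 in
Formula: C = 2 * pi * r
C = 2 * pi * 3
C = 6 * pi
C = 18.85
18.85 in


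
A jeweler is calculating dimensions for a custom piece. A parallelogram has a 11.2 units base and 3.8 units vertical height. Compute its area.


Shape: parallelogram
Base b = 11.2 units, Height h = 3.8 units
Formula: A = b * h
A = 11.2 * 3.8
A = 42.56
42.56 units^2


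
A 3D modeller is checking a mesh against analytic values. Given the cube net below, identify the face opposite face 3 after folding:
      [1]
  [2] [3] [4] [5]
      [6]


Net: cross layout. Take square 3 as the base (bottom).
Fold the four squares in the horizontal row up around 3: 2 -> left, 4 -> right, 5 wraps to the top.
Fold 1 and 6 up from 3: 1 -> back, 6 -> front.
Opposite pairs are therefore: (1, 6), (2, 4), (3, 5).
Face 3 is opposite face 5.
face 5


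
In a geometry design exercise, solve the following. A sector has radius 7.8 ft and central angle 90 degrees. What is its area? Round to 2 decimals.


Shape: circular sector
Radius r = 7.8 ft, Angle = 90 degrees
Formula: A = (angle/360) * pi * r^2
r^2 = 60.84
Fraction of circle = 90/360
A = (90/360) * pi * 60.84
A = 15.21 * pi
A = 47.78
47.78 ft^2


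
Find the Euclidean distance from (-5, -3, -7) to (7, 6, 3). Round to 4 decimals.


3D distance between two points
P1 = (-5, -3, -7), P2 = (7, 6, 3)
Formula: d = sqrt((x2-x1)^2 + (y2-y1)^2 + (z2-z1)^2)
dx = 7 - -5 = 12
dy = 6 - -3 = 9
dz = 3 - -7 = 10
dx^2 + dy^2 + dz^2 = 144 + 81 + 100 = 325
d = sqrt(325)
d = 18.0278
18.0278 units


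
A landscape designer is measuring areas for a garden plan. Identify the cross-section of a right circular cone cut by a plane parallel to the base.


Solid: right circular cone
Cutting plane: parallel to the base
Visualize the intersection of the plane with the solid's surface.
The boundary of the cut region is a circle.
circle


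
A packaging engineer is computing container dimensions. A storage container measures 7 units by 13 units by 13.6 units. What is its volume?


Shape: rectangular prism
l = 7 units, w = 13 units, h = 13.6 units
Formula: V = l * w * h
V = 7 * 13 * 13.6
V = 91 * 13.6
V = 1237.6
1237.6 units^3


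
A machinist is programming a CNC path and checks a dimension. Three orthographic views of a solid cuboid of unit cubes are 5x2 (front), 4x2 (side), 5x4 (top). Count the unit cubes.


Orthographic views of a solid rectangular block:
Front view 5 x 2 -> length = 5, height = 2
Side view 4 x 2 -> width = 4, height = 2 (consistent)
Top view 5 x 4 -> confirms length = 5, width = 4
The block is 5 x 4 x 2.
Total unit cubes = 5 * 4 * 2 = 40
40 unit cubes


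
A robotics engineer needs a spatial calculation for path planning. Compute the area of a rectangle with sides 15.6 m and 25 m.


Shape: rectangle
Length l = 15.6 m, Width w = 25 m
Formula: A = l * w
A = 15.6 * 25
A = 390
390 m^2


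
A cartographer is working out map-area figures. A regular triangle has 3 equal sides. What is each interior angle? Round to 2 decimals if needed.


Shape: regular triangle (3 sides)
Formula: interior angle = (n - 2) * 180 / n
(n - 2) = 1
(n - 2) * 180 = 180
angle = 180 / 3
angle = 60
60 degrees


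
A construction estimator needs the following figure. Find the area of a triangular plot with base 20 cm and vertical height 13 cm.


Shape: triangle
Base b = 20 cm, Height h = 13 cm
Formula: A = (1/2) * b * h
A = 0.5 * 20 * 13
A = 0.5 * 260
A = 130
130 cm^2


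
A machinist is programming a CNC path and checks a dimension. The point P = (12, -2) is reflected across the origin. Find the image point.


Transformation: reflection
Original point: (12, -2)
Rule for reflection through the origin: (x, y) -> (-x, -y)
Apply: (12, -2) -> (-12, 2)
(-12, 2)


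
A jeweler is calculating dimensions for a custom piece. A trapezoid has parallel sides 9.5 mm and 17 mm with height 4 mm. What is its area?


Shape: trapezoid
Parallel sides a = 9.5 mm, b = 17 mm; Height h = 4 mm
Formula: A = (a + b) * h / 2
a + b = 9.5 + 17 = 26.5
A = 26.5 * 4 / 2
A = 106 / 2
A = 53
53 mm^2


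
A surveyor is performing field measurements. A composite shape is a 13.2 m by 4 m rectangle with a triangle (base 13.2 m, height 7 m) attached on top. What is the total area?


Composite shape: rectangle + triangle
Rectangle area = 13.2 * 4 = 52.8
Triangle area = 0.5 * 13.2 * 7 = 46.2
Total = 52.8 + 46.2
Total = 99
99 m^2


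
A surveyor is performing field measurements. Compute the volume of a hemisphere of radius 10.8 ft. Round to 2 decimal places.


Shape: hemisphere (half of a sphere)
Radius r = 10.8 ft
Formula: V = (1/2) * (4/3) * pi * r^3 = (2/3) * pi * r^3
r^3 = 1259.712
(2/3) * 1259.712 = 839.808
V = 839.808 * pi
V = 2638.33
2638.33 ft^3


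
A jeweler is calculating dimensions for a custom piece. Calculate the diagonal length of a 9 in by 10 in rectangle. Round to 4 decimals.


Shape: rectangle (diagonal via Pythagoras)
Sides: 9 in and 10 in
Formula: d = sqrt(l^2 + w^2)
l^2 = 81, w^2 = 100
l^2 + w^2 = 181
d = sqrt(181)
d = 13.4536
13.4536 in


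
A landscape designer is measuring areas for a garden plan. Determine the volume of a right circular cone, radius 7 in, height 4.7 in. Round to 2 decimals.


Shape: cone
Radius r = 7 in, Height h = 4.7 in
Formula: V = (1/3) * pi * r^2 * h
r^2 = 49
pi * r^2 * h = pi * 49 * 4.7 = 230.3 * pi
V = 230.3 * pi / 3
V = 241.17
241.17 in^3


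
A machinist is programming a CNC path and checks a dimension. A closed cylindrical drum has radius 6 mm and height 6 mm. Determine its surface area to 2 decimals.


Shape: closed cylinder
Radius r = 6 mm, Height h = 6 mm
Formula: SA = 2*pi*r^2 + 2*pi*r*h = 2*pi*r*(r + h)
r + h = 12
2 * r * (r + h) = 2 * 6 * 12 = 144
SA = 144 * pi
SA = 452.39
452.39 mm^2


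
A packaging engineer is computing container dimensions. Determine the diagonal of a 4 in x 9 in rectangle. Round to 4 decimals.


Shape: rectangle (diagonal via Pythagoras)
Sides: 4 in and 9 in
Formula: d = sqrt(l^2 + w^2)
l^2 = 16, w^2 = 81
l^2 + w^2 = 97
d = sqrt(97)
d = 9.8489
9.8489 in


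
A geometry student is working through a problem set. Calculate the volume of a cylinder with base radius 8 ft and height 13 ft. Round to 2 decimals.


Shape: cylinder
Radius r = 8 ft, Height h = 13 ft
Formula: V = pi * r^2 * h
r^2 = 64
V = pi * 64 * 13
V = 832 * pi
V = 2613.81
2613.81 ft^3


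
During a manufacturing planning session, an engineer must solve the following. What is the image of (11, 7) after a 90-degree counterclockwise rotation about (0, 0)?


Transformation: rotation about the origin
Original point: (11, 7)
Rule for 90 deg counterclockwise: (x, y) -> (-y, x)
Apply: (11, 7) -> (-7, 11)
(-7, 11)


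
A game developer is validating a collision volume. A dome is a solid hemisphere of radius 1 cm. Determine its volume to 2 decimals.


Shape: hemisphere (half of a sphere)
Radius r = 1 cm
Formula: V = (1/2) * (4/3) * pi * r^3 = (2/3) * pi * r^3
r^3 = 1
(2/3) * 1 = 0.666667
V = 0.666667 * pi
V = 2.09
2.09 cm^3


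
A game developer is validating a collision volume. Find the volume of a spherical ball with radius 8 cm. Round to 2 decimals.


Shape: sphere
Radius r = 8 cm
Formula: V = (4/3) * pi * r^3
r^3 = 512
(4/3) * 512 = 682.666667
V = 682.666667 * pi
V = 2144.66
2144.66 cm^3


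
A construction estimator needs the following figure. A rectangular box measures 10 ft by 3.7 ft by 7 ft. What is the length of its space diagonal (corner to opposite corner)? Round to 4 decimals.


Shape: rectangular box (space diagonal)
l = 10 ft, w = 3.7 ft, h = 7 ft
Visualize: the diagonal of the base, then a right triangle with that diagonal and the height.
Formula: d = sqrt(l^2 + w^2 + h^2)
l^2 + w^2 + h^2 = 100 + 13.69 + 49 = 162.69
d = sqrt(162.69)
d = 12.755
12.755 ft


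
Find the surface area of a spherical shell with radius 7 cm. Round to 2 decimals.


Shape: sphere
Radius r = 7 cm
Formula: SA = 4 * pi * r^2
r^2 = 49
SA = 4 * pi * 49
SA = 196 * pi
SA = 615.75
615.75 cm^2


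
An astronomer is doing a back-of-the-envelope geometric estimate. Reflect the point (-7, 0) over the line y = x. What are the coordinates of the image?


Transformation: reflection
Original point: (-7, 0)
Rule for reflection over y = x: (x, y) -> (y, x)
Apply: (-7, 0) -> (0, -7)
(0, -7)


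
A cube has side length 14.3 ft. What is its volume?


Shape: cube
Side s = 14.3 ft
Formula: V = s^3
V = 14.3 * 14.3 * 14.3
V = 204.49 * 14.3
V = 2924.207
2924.207 ft^3


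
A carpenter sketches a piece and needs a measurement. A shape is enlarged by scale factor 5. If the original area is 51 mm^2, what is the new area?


Linear scale factor k = 5
Original area = 51 mm^2
Rule: under a linear scaling by k, areas scale by k^2.
k^2 = 5^2 = 25
New area = 51 * 25
New area = 1275
1275 mm^2


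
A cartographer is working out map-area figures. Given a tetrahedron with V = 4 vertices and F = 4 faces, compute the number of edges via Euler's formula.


Polyhedron: tetrahedron
Euler's formula for convex polyhedra: V - E + F = 2
Given: V = 4 vertices and F = 4 faces
Solve for E:
E = V + F - 2 = 4 + 4 - 2 = 6
6 edges


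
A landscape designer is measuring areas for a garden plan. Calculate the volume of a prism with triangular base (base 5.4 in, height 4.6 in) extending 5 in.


Shape: triangular prism
Triangle base = 5.4 in, triangle height = 4.6 in, prism length L = 5 in
Formula: V = (1/2 * b * h_tri) * L
Cross-section area = 0.5 * 5.4 * 4.6 = 12.42
V = 12.42 * 5
V = 62.1
62.1 in^3


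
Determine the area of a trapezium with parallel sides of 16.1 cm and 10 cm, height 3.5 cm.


Shape: trapezoid
Parallel sides a = 16.1 cm, b = 10 cm; Height h = 3.5 cm
Formula: A = (a + b) * h / 2
a + b = 16.1 + 10 = 26.1
A = 26.1 * 3.5 / 2
A = 91.35 / 2
A = 45.675
45.675 cm^2


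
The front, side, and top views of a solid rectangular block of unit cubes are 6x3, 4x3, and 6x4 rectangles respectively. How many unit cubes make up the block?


Orthographic views of a solid rectangular block:
Front view 6 x 3 -> length = 6, height = 3
Side view 4 x 3 -> width = 4, height = 3 (consistent)
Top view 6 x 4 -> confirms length = 6, width = 4
The block is 6 x 4 x 3.
Total unit cubes = 6 * 4 * 3 = 72
72 unit cubes


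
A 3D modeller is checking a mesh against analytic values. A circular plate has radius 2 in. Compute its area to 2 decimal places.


Shape: circle
Radius r = 2 in
Formula: A = pi * r^2
r^2 = 2^2 = 4
A = pi * 4
A = 12.57
12.57 in^2


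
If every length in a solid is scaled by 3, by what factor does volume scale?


Linear scale factor k = 3
Rule: under a linear scaling by k, volumes scale by k^3.
k^3 = 3 * 3 * 3
k^3 = 9 * 3
k^3 = 27
Volume scales by a factor of 27.
27 (dimensionless)


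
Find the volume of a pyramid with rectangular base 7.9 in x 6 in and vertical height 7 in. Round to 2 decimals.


Shape: rectangular pyramid
Base: 7.9 in x 6 in, Height h = 7 in
Formula: V = (1/3) * base_area * h
base_area = 7.9 * 6 = 47.4
base_area * h = 47.4 * 7 = 331.8
V = 331.8 / 3
V = 110.6
110.6 in^3


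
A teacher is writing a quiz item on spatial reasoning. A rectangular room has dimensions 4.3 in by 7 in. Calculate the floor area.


Shape: rectangle
Length l = 4.3 in, Width w = 7 in
Formula: A = l * w
A = 4.3 * 7
A = 30.1
30.1 in^2


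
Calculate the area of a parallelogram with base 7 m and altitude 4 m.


Shape: parallelogram
Base b = 7 m, Height h = 4 m
Formula: A = b * h
A = 7 * 4
A = 28
28 m^2


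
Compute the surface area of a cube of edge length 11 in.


Shape: cube
Side s = 11 in
A cube has 6 square faces.
Formula: SA = 6 * s^2
s^2 = 121
SA = 6 * 121
SA = 726
726 in^2


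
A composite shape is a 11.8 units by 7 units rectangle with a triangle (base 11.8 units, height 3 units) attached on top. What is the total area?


Composite shape: rectangle + triangle
Rectangle area = 11.8 * 7 = 82.6
Triangle area = 0.5 * 11.8 * 3 = 17.7
Total = 82.6 + 17.7
Total = 100.3
100.3 units^2


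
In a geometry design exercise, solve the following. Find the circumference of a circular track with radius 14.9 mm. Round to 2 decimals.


Shape: circle
Radius r = 14.9 mm
Formula: C = 2 * pi * r
C = 2 * pi * 14.9
C = 29.8 * pi
C = 93.62
93.62 mm


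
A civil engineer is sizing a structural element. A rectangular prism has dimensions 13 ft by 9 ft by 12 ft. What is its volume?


Shape: rectangular prism
l = 13 ft, w = 9 ft, h = 12 ft
Formula: V = l * w * h
V = 13 * 9 * 12
V = 117 * 12
V = 1404
1404 ft^3
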